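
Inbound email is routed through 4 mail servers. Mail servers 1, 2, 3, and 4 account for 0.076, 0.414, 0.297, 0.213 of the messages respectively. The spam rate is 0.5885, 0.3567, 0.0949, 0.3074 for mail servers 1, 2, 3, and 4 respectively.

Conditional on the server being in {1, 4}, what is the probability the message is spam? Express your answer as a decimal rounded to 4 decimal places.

0.3813

Let J = {1, 4}.
P(J) = 0.076 + 0.213 = 0.289.
P(S ∩ J) = 0.5885·0.076 + 0.3074·0.213 = 0.044726 + 0.0654762 = 0.1102022.
P(S | J) = 0.1102022 / 0.289 = 0.381322…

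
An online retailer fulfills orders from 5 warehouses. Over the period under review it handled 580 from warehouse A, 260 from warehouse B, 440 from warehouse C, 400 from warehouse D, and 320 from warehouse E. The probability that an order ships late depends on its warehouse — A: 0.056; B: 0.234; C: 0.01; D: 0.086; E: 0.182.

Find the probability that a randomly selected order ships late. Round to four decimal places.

P(L) ≈ 0.0952

Total: 580 + 260 + 440 + 400 + 320 = 2000.
P(A) = 580/2000 = 0.29. P(B) = 260/2000 = 0.13. P(C) = 440/2000 = 0.22. P(D) = 400/2000 = 0.2. P(E) = 320/2000 = 0.16.
P(L) = P(L|A)·P(A) + P(L|B)·P(B) + P(L|C)·P(C) + P(L|D)·P(D) + P(L|E)·P(E)
      = 0.056·0.29 + 0.234·0.13 + 0.01·0.22 + 0.086·0.2 + 0.182·0.16
      = 0.01624 + 0.03042 + 0.0022 + 0.0172 + 0.02912 = 0.09518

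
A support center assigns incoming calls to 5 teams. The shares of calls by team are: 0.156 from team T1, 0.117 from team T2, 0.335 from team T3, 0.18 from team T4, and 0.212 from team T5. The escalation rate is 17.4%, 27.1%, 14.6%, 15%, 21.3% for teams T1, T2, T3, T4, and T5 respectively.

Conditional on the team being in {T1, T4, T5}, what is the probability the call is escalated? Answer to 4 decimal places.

Let S = {T1, T4, T5}.
P(S) = 0.156 + 0.18 + 0.212 = 0.548.
P(E ∩ S) = 0.174·0.156 + 0.15·0.18 + 0.213·0.212 = 0.027144 + 0.027 + 0.045156 = 0.0993.
P(E | S) = 0.0993 / 0.548 = 0.181204…

P(E|S) ≈ 0.1812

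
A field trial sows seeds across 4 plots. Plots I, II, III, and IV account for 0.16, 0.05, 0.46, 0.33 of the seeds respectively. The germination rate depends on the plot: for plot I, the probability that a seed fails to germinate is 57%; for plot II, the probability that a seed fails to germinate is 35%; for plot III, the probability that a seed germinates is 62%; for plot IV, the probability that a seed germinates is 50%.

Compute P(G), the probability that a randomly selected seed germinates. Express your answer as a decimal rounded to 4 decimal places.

P(G|I) = 1 − 0.57 = 0.43.
P(G|II) = 1 − 0.35 = 0.65.
P(G) = P(G|I)·P(I) + P(G|II)·P(II) + P(G|III)·P(III) + P(G|IV)·P(IV)
      = 0.43·0.16 + 0.65·0.05 + 0.62·0.46 + 0.5·0.33
      = 0.0688 + 0.0325 + 0.2852 + 0.165 = 0.5515

P(G) ≈ 0.5515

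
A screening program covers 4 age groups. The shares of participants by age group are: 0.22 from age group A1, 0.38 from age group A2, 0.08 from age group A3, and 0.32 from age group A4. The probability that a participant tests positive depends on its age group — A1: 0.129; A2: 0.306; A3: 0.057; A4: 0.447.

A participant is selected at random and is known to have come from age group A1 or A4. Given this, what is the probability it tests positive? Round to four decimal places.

0.3174

Let S = {A1, A4}.
P(S) = 0.22 + 0.32 = 0.54.
P(T ∩ S) = 0.129·0.22 + 0.447·0.32 = 0.02838 + 0.14304 = 0.17142.
P(T | S) = 0.17142 / 0.54 = 0.317444…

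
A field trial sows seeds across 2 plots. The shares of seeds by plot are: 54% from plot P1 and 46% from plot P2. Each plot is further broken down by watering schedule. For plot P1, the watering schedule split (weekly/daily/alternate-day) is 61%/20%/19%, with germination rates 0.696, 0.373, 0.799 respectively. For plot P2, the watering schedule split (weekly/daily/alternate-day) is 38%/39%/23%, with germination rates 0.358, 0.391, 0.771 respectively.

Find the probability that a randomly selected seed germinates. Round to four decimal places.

P(G|P1) = 0.61·0.696 + 0.2·0.373 + 0.19·0.799 = 0.42456 + 0.0746 + 0.15181 = 0.65097
P(G|P2) = 0.38·0.358 + 0.39·0.391 + 0.23·0.771 = 0.13604 + 0.15249 + 0.17733 = 0.46586
Then overall,
P(G) = 0.54·0.65097 + 0.46·0.46586
      = 0.3515238 + 0.2142956 = 0.5658194

P(G) ≈ 0.5658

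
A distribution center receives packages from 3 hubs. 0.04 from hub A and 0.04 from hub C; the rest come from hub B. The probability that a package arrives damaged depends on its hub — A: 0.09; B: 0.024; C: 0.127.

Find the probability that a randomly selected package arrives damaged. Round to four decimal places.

P(B) = 1 − (0.04 + 0.04) = 0.92.
By the law of total probability,
P(D) = P(D|A)·P(A) + P(D|B)·P(B) + P(D|C)·P(C)
      = 0.09·0.04 + 0.024·0.92 + 0.127·0.04
      = 0.0036 + 0.02208 + 0.00508 = 0.03076

0.0308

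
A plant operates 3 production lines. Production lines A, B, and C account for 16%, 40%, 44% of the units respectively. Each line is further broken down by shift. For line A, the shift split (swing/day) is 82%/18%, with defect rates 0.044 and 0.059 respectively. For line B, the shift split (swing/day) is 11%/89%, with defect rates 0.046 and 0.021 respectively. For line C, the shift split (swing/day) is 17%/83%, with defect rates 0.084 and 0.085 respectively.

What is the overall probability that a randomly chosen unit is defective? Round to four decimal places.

P(D) ≈ 0.0543

P(D|A) = 0.82·0.044 + 0.18·0.059 = 0.03608 + 0.01062 = 0.0467
P(D|B) = 0.11·0.046 + 0.89·0.021 = 0.00506 + 0.01869 = 0.02375
P(D|C) = 0.17·0.084 + 0.83·0.085 = 0.01428 + 0.07055 = 0.08483
By total probability over the outer partition,
P(D) = 0.16·0.0467 + 0.4·0.02375 + 0.44·0.08483
      = 0.007472 + 0.0095 + 0.0373252 = 0.0542972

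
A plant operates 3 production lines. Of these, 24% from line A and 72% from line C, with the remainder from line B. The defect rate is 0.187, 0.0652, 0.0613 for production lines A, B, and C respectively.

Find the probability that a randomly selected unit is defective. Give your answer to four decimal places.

0.0916

P(B) = 1 − (0.24 + 0.72) = 0.04.
P(D) = P(D|A)·P(A) + P(D|B)·P(B) + P(D|C)·P(C)
      = 0.187·0.24 + 0.0652·0.04 + 0.0613·0.72
      = 0.04488 + 0.002608 + 0.044136 = 0.091624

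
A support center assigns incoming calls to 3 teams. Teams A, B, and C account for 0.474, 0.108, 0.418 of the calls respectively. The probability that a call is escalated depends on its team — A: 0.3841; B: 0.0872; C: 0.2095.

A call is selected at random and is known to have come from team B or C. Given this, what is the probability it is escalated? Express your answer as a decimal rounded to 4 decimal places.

Let S = {B, C}.
P(S) = 0.108 + 0.418 = 0.526.
P(E ∩ S) = 0.0872·0.108 + 0.2095·0.418 = 0.0094176 + 0.087571 = 0.0969886.
P(E | S) = 0.0969886 / 0.526 = 0.184389…

P(E|S) ≈ 0.1844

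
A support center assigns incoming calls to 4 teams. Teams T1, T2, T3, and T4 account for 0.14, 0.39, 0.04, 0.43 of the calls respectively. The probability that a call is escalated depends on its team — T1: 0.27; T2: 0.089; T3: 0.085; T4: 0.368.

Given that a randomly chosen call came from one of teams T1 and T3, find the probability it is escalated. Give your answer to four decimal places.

0.2289

Let S = {T1, T3}.
P(S) = 0.14 + 0.04 = 0.18.
P(E ∩ S) = 0.27·0.14 + 0.085·0.04 = 0.0378 + 0.0034 = 0.0412.
P(E | S) = 0.0412 / 0.18 = 0.228889…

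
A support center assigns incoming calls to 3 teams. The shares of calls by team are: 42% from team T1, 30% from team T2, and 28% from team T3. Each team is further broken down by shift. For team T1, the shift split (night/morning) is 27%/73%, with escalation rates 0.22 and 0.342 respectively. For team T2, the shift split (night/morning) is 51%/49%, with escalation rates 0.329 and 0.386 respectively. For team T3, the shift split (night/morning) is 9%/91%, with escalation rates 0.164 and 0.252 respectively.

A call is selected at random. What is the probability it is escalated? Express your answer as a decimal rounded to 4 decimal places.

P(E|T1) = 0.27·0.22 + 0.73·0.342 = 0.0594 + 0.24966 = 0.30906
P(E|T2) = 0.51·0.329 + 0.49·0.386 = 0.16779 + 0.18914 = 0.35693
P(E|T3) = 0.09·0.164 + 0.91·0.252 = 0.01476 + 0.22932 = 0.24408
Then overall,
P(E) = 0.42·0.30906 + 0.3·0.35693 + 0.28·0.24408
      = 0.1298052 + 0.107079 + 0.0683424 = 0.3052266

P(E) ≈ 0.3052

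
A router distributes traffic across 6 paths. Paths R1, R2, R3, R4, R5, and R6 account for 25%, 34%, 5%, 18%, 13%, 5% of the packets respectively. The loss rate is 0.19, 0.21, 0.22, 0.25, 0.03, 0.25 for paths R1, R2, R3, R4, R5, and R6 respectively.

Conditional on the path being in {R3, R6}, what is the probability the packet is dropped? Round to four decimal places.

P(L|S) ≈ 0.2350

Let S = {R3, R6}.
P(S) = 0.05 + 0.05 = 0.1.
P(L ∩ S) = 0.22·0.05 + 0.25·0.05 = 0.011 + 0.0125 = 0.0235.
P(L | S) = 0.0235 / 0.1 = 0.235000…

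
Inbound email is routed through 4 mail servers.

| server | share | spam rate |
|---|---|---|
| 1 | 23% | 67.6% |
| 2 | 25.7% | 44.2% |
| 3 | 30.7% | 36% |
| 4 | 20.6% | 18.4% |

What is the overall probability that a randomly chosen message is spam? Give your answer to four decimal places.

0.4175

By the law of total probability,
P(S) = P(S|1)·P(1) + P(S|2)·P(2) + P(S|3)·P(3) + P(S|4)·P(4)
      = 0.676·0.23 + 0.442·0.257 + 0.36·0.307 + 0.184·0.206
      = 0.15548 + 0.113594 + 0.11052 + 0.037904 = 0.417498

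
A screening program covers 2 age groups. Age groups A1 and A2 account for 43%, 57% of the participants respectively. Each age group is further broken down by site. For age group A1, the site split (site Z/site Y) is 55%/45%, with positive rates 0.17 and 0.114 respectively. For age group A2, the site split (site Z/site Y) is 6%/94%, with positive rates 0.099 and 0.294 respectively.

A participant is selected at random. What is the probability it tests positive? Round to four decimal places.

P(T|A1) = 0.55·0.17 + 0.45·0.114 = 0.0935 + 0.0513 = 0.1448
P(T|A2) = 0.06·0.099 + 0.94·0.294 = 0.00594 + 0.27636 = 0.2823
By total probability over the outer partition,
P(T) = 0.43·0.1448 + 0.57·0.2823
      = 0.062264 + 0.160911 = 0.223175

0.2232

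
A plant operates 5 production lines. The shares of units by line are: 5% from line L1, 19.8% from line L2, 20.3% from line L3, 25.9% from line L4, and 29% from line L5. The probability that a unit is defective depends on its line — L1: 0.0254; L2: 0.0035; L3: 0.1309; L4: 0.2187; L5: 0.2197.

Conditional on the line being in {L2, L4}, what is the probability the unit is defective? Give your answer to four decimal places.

Let S = {L2, L4}.
P(S) = 0.198 + 0.259 = 0.457.
P(D ∩ S) = 0.0035·0.198 + 0.2187·0.259 = 0.000693 + 0.0566433 = 0.0573363.
P(D | S) = 0.0573363 / 0.457 = 0.125462…

P(D|S) ≈ 0.1255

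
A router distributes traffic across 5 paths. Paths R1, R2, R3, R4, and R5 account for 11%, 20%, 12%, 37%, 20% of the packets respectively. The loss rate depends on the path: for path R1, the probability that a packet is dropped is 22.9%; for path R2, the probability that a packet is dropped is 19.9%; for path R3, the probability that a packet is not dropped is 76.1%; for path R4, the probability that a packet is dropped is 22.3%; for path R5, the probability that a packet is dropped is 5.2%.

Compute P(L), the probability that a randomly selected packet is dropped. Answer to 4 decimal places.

P(L|R3) = 1 − 0.761 = 0.239.
P(L) = P(L|R1)·P(R1) + P(L|R2)·P(R2) + P(L|R3)·P(R3) + P(L|R4)·P(R4) + P(L|R5)·P(R5)
      = 0.229·0.11 + 0.199·0.2 + 0.239·0.12 + 0.223·0.37 + 0.052·0.2
      = 0.02519 + 0.0398 + 0.02868 + 0.08251 + 0.0104 = 0.18658

0.1866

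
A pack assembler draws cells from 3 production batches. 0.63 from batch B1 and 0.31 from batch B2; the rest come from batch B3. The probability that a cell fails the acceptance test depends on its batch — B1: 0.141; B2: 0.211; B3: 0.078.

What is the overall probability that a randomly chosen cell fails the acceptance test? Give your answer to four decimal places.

P(B3) = 1 − (0.63 + 0.31) = 0.06.
P(F) = P(F|B1)·P(B1) + P(F|B2)·P(B2) + P(F|B3)·P(B3)
      = 0.141·0.63 + 0.211·0.31 + 0.078·0.06
      = 0.08883 + 0.06541 + 0.00468 = 0.15892

P(F) ≈ 0.1589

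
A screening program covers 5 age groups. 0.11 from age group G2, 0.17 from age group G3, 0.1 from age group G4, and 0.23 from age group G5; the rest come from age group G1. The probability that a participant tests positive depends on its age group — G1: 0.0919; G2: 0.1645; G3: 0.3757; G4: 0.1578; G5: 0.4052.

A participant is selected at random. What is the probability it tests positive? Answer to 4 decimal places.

P(G1) = 1 − (0.11 + 0.17 + 0.1 + 0.23) = 0.39.
P(T) = P(T|G1)·P(G1) + P(T|G2)·P(G2) + P(T|G3)·P(G3) + P(T|G4)·P(G4) + P(T|G5)·P(G5)
      = 0.0919·0.39 + 0.1645·0.11 + 0.3757·0.17 + 0.1578·0.1 + 0.4052·0.23
      = 0.035841 + 0.018095 + 0.063869 + 0.01578 + 0.093196 = 0.226781

P(T) ≈ 0.2268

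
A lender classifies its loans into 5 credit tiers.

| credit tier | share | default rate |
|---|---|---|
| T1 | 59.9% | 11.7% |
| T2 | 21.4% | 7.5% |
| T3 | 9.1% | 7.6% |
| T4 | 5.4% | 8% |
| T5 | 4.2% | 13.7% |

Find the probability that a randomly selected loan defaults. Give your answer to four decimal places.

P(D) = P(D|T1)·P(T1) + P(D|T2)·P(T2) + P(D|T3)·P(T3) + P(D|T4)·P(T4) + P(D|T5)·P(T5)
      = 0.117·0.599 + 0.075·0.214 + 0.076·0.091 + 0.08·0.054 + 0.137·0.042
      = 0.070083 + 0.01605 + 0.006916 + 0.00432 + 0.005754 = 0.103123

0.1031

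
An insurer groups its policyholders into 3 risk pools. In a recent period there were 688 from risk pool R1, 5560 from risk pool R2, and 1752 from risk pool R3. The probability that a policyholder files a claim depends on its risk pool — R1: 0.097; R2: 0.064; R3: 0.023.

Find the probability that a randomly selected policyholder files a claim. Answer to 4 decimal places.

Total: 688 + 5560 + 1752 = 8000.
P(R1) = 688/8000 = 0.086. P(R2) = 5560/8000 = 0.695. P(R3) = 1752/8000 = 0.219.
P(C) = P(C|R1)·P(R1) + P(C|R2)·P(R2) + P(C|R3)·P(R3)
      = 0.097·0.086 + 0.064·0.695 + 0.023·0.219
      = 0.008342 + 0.04448 + 0.005037 = 0.057859

0.0579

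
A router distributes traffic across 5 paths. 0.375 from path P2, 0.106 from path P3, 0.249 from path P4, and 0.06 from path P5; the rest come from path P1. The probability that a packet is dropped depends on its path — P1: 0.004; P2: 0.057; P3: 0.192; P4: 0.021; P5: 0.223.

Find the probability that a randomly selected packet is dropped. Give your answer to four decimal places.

0.0612

P(P1) = 1 − (0.375 + 0.106 + 0.249 + 0.06) = 0.21.
P(L) = P(L|P1)·P(P1) + P(L|P2)·P(P2) + P(L|P3)·P(P3) + P(L|P4)·P(P4) + P(L|P5)·P(P5)
      = 0.004·0.21 + 0.057·0.375 + 0.192·0.106 + 0.021·0.249 + 0.223·0.06
      = 0.00084 + 0.021375 + 0.020352 + 0.005229 + 0.01338 = 0.061176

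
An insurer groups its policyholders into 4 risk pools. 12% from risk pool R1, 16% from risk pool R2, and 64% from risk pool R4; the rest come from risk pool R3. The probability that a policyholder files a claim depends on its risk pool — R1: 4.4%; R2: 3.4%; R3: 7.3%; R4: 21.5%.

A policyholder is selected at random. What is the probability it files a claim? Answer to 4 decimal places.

P(R3) = 1 − (0.12 + 0.16 + 0.64) = 0.08.
P(C) = P(C|R1)·P(R1) + P(C|R2)·P(R2) + P(C|R3)·P(R3) + P(C|R4)·P(R4)
      = 0.044·0.12 + 0.034·0.16 + 0.073·0.08 + 0.215·0.64
      = 0.00528 + 0.00544 + 0.00584 + 0.1376 = 0.15416

P(C) ≈ 0.1542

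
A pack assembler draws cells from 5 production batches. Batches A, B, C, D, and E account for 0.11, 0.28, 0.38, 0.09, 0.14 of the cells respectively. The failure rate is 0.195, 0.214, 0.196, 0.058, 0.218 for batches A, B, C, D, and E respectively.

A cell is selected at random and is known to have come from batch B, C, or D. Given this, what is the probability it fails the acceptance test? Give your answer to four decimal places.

Let S = {B, C, D}.
P(S) = 0.28 + 0.38 + 0.09 = 0.75.
P(F ∩ S) = 0.214·0.28 + 0.196·0.38 + 0.058·0.09 = 0.05992 + 0.07448 + 0.00522 = 0.13962.
P(F | S) = 0.13962 / 0.75 = 0.186160…

P(F|S) ≈ 0.1862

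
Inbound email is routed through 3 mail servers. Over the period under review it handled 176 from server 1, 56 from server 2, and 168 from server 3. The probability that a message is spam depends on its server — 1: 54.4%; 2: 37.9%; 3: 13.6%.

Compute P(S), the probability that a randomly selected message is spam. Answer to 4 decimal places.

P(S) ≈ 0.3495

Total: 176 + 56 + 168 = 400.
P(1) = 176/400 = 0.44. P(2) = 56/400 = 0.14. P(3) = 168/400 = 0.42.
P(S) = P(S|1)·P(1) + P(S|2)·P(2) + P(S|3)·P(3)
      = 0.544·0.44 + 0.379·0.14 + 0.136·0.42
      = 0.23936 + 0.05306 + 0.05712 = 0.34954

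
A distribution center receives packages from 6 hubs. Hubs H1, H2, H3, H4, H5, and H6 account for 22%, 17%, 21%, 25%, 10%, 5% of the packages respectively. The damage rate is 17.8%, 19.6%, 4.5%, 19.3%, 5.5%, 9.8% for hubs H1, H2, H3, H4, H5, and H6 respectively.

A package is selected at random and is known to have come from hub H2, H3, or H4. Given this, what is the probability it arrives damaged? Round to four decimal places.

P(D|S) ≈ 0.1445

Let S = {H2, H3, H4}.
P(S) = 0.17 + 0.21 + 0.25 = 0.63.
P(D ∩ S) = 0.196·0.17 + 0.045·0.21 + 0.193·0.25 = 0.03332 + 0.00945 + 0.04825 = 0.09102.
P(D | S) = 0.09102 / 0.63 = 0.144476…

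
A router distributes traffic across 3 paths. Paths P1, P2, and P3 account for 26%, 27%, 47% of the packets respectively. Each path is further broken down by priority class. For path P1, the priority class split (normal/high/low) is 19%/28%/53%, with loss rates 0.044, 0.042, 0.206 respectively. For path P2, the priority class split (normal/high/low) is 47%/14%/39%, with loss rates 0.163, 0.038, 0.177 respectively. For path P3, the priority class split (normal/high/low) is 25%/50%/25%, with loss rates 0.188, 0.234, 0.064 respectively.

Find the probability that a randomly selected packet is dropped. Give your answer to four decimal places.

P(L|P1) = 0.19·0.044 + 0.28·0.042 + 0.53·0.206 = 0.00836 + 0.01176 + 0.10918 = 0.1293
P(L|P2) = 0.47·0.163 + 0.14·0.038 + 0.39·0.177 = 0.07661 + 0.00532 + 0.06903 = 0.15096
P(L|P3) = 0.25·0.188 + 0.5·0.234 + 0.25·0.064 = 0.047 + 0.117 + 0.016 = 0.18
By total probability over the outer partition,
P(L) = 0.26·0.1293 + 0.27·0.15096 + 0.47·0.18
      = 0.033618 + 0.0407592 + 0.0846 = 0.1589772

P(L) ≈ 0.1590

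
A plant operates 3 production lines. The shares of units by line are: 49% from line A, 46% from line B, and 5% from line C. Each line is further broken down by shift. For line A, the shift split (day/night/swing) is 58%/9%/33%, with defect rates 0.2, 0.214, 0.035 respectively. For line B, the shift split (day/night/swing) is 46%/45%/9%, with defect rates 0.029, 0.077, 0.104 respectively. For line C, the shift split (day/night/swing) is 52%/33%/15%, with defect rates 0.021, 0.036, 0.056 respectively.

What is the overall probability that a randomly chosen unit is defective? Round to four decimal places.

P(D) ≈ 0.0999

P(D|A) = 0.58·0.2 + 0.09·0.214 + 0.33·0.035 = 0.116 + 0.01926 + 0.01155 = 0.14681
P(D|B) = 0.46·0.029 + 0.45·0.077 + 0.09·0.104 = 0.01334 + 0.03465 + 0.00936 = 0.05735
P(D|C) = 0.52·0.021 + 0.33·0.036 + 0.15·0.056 = 0.01092 + 0.01188 + 0.0084 = 0.0312
Then overall,
P(D) = 0.49·0.14681 + 0.46·0.05735 + 0.05·0.0312
      = 0.0719369 + 0.026381 + 0.00156 = 0.0998779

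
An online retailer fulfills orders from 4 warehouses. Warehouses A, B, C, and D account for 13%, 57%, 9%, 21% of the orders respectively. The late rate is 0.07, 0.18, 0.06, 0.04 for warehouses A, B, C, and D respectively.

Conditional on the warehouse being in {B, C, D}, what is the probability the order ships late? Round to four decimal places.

P(L|S) ≈ 0.1338

Let S = {B, C, D}.
P(S) = 0.57 + 0.09 + 0.21 = 0.87.
P(L ∩ S) = 0.18·0.57 + 0.06·0.09 + 0.04·0.21 = 0.1026 + 0.0054 + 0.0084 = 0.1164.
P(L | S) = 0.1164 / 0.87 = 0.133793…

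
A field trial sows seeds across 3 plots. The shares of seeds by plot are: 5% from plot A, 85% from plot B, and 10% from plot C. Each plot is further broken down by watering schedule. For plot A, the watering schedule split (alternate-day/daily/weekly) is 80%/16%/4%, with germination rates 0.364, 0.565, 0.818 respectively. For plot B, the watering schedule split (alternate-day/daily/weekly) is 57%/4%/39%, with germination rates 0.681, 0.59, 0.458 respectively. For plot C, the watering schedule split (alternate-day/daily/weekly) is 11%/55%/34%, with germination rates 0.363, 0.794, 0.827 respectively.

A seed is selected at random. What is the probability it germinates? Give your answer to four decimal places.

P(G) ≈ 0.5983

P(G|A) = 0.8·0.364 + 0.16·0.565 + 0.04·0.818 = 0.2912 + 0.0904 + 0.03272 = 0.41432
P(G|B) = 0.57·0.681 + 0.04·0.59 + 0.39·0.458 = 0.38817 + 0.0236 + 0.17862 = 0.59039
P(G|C) = 0.11·0.363 + 0.55·0.794 + 0.34·0.827 = 0.03993 + 0.4367 + 0.28118 = 0.75781
By total probability over the outer partition,
P(G) = 0.05·0.41432 + 0.85·0.59039 + 0.1·0.75781
      = 0.020716 + 0.5018315 + 0.075781 = 0.5983285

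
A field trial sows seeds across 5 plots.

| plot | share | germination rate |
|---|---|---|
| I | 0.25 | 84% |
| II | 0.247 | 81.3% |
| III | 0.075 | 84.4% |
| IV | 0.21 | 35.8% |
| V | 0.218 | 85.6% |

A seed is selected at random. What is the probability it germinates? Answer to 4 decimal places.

0.7359

Using total probability over the partition,
P(G) = P(G|I)·P(I) + P(G|II)·P(II) + P(G|III)·P(III) + P(G|IV)·P(IV) + P(G|V)·P(V)
      = 0.84·0.25 + 0.813·0.247 + 0.844·0.075 + 0.358·0.21 + 0.856·0.218
      = 0.21 + 0.200811 + 0.0633 + 0.07518 + 0.186608 = 0.735899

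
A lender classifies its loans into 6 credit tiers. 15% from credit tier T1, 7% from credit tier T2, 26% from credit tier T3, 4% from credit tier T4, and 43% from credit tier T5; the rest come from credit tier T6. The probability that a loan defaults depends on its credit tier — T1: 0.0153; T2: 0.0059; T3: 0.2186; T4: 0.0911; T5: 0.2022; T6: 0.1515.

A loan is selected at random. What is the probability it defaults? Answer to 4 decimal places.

P(T6) = 1 − (0.15 + 0.07 + 0.26 + 0.04 + 0.43) = 0.05.
By the law of total probability,
P(D) = P(D|T1)·P(T1) + P(D|T2)·P(T2) + P(D|T3)·P(T3) + P(D|T4)·P(T4) + P(D|T5)·P(T5) + P(D|T6)·P(T6)
      = 0.0153·0.15 + 0.0059·0.07 + 0.2186·0.26 + 0.0911·0.04 + 0.2022·0.43 + 0.1515·0.05
      = 0.002295 + 0.000413 + 0.056836 + 0.003644 + 0.086946 + 0.007575 = 0.157709

P(D) ≈ 0.1577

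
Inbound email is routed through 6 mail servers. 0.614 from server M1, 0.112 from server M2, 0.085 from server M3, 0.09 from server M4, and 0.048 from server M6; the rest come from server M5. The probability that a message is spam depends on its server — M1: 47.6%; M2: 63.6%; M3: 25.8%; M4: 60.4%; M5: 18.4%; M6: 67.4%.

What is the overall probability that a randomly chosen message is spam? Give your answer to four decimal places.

0.4815

P(M5) = 1 − (0.614 + 0.112 + 0.085 + 0.09 + 0.048) = 0.051.
P(S) = P(S|M1)·P(M1) + P(S|M2)·P(M2) + P(S|M3)·P(M3) + P(S|M4)·P(M4) + P(S|M5)·P(M5) + P(S|M6)·P(M6)
      = 0.476·0.614 + 0.636·0.112 + 0.258·0.085 + 0.604·0.09 + 0.184·0.051 + 0.674·0.048
      = 0.292264 + 0.071232 + 0.02193 + 0.05436 + 0.009384 + 0.032352 = 0.481522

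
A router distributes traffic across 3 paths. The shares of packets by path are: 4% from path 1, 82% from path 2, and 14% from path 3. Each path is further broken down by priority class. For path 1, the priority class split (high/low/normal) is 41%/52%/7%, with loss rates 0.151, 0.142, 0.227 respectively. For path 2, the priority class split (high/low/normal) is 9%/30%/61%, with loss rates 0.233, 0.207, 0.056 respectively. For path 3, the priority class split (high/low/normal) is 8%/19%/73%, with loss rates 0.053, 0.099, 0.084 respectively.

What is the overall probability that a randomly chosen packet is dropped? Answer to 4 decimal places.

P(L) ≈ 0.1140

P(L|1) = 0.41·0.151 + 0.52·0.142 + 0.07·0.227 = 0.06191 + 0.07384 + 0.01589 = 0.15164
P(L|2) = 0.09·0.233 + 0.3·0.207 + 0.61·0.056 = 0.02097 + 0.0621 + 0.03416 = 0.11723
P(L|3) = 0.08·0.053 + 0.19·0.099 + 0.73·0.084 = 0.00424 + 0.01881 + 0.06132 = 0.08437
By total probability over the outer partition,
P(L) = 0.04·0.15164 + 0.82·0.11723 + 0.14·0.08437
      = 0.0060656 + 0.0961286 + 0.0118118 = 0.114006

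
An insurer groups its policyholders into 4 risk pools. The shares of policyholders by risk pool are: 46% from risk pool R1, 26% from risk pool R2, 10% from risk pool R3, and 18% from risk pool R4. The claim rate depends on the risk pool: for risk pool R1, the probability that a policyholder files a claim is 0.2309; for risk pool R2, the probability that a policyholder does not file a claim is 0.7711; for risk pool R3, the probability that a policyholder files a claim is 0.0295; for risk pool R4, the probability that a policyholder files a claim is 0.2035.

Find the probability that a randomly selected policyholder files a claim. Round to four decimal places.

P(C|R2) = 1 − 0.7711 = 0.2289.
P(C) = P(C|R1)·P(R1) + P(C|R2)·P(R2) + P(C|R3)·P(R3) + P(C|R4)·P(R4)
      = 0.2309·0.46 + 0.2289·0.26 + 0.0295·0.1 + 0.2035·0.18
      = 0.106214 + 0.059514 + 0.00295 + 0.03663 = 0.205308

P(C) ≈ 0.2053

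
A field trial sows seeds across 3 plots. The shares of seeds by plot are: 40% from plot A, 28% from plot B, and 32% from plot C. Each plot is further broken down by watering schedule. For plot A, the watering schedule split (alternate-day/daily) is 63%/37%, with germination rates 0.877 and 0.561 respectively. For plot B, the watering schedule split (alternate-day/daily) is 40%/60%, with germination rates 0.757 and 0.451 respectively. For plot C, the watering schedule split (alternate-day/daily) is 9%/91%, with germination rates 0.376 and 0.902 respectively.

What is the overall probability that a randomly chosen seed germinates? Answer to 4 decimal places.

P(G|A) = 0.63·0.877 + 0.37·0.561 = 0.55251 + 0.20757 = 0.76008
P(G|B) = 0.4·0.757 + 0.6·0.451 = 0.3028 + 0.2706 = 0.5734
P(G|C) = 0.09·0.376 + 0.91·0.902 = 0.03384 + 0.82082 = 0.85466
Then overall,
P(G) = 0.4·0.76008 + 0.28·0.5734 + 0.32·0.85466
      = 0.304032 + 0.160552 + 0.2734912 = 0.7380752

P(G) ≈ 0.7381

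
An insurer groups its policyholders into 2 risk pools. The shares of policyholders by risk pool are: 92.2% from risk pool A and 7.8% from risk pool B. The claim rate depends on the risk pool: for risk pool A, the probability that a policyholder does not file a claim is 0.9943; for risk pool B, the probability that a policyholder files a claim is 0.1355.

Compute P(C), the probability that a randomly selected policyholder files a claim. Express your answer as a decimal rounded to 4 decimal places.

P(C) ≈ 0.0158

P(C|A) = 1 − 0.9943 = 0.0057.
P(C) = P(C|A)·P(A) + P(C|B)·P(B)
      = 0.0057·0.922 + 0.1355·0.078
      = 0.0052554 + 0.010569 = 0.0158244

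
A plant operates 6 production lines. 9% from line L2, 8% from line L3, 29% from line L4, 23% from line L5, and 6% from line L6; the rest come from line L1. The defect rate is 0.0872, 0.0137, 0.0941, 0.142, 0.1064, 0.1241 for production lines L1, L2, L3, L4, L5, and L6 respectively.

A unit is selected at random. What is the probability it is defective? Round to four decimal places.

0.1037

P(L1) = 1 − (0.09 + 0.08 + 0.29 + 0.23 + 0.06) = 0.25.
Summing over the partition,
P(D) = P(D|L1)·P(L1) + P(D|L2)·P(L2) + P(D|L3)·P(L3) + P(D|L4)·P(L4) + P(D|L5)·P(L5) + P(D|L6)·P(L6)
      = 0.0872·0.25 + 0.0137·0.09 + 0.0941·0.08 + 0.142·0.29 + 0.1064·0.23 + 0.1241·0.06
      = 0.0218 + 0.001233 + 0.007528 + 0.04118 + 0.024472 + 0.007446 = 0.103659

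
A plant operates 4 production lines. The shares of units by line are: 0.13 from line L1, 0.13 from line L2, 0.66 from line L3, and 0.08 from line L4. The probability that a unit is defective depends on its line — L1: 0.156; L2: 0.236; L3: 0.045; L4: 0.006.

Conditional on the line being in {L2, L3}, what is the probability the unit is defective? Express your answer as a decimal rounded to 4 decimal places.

Let S = {L2, L3}.
P(S) = 0.13 + 0.66 = 0.79.
P(D ∩ S) = 0.236·0.13 + 0.045·0.66 = 0.03068 + 0.0297 = 0.06038.
P(D | S) = 0.06038 / 0.79 = 0.076430…

0.0764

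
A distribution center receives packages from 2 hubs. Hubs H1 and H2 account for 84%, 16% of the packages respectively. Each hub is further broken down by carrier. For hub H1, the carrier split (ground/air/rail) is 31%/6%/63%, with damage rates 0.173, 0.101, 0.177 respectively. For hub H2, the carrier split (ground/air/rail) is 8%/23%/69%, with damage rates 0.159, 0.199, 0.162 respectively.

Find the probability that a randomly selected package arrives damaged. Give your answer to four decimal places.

0.1711

P(D|H1) = 0.31·0.173 + 0.06·0.101 + 0.63·0.177 = 0.05363 + 0.00606 + 0.11151 = 0.1712
P(D|H2) = 0.08·0.159 + 0.23·0.199 + 0.69·0.162 = 0.01272 + 0.04577 + 0.11178 = 0.17027
Then overall,
P(D) = 0.84·0.1712 + 0.16·0.17027
      = 0.143808 + 0.0272432 = 0.1710512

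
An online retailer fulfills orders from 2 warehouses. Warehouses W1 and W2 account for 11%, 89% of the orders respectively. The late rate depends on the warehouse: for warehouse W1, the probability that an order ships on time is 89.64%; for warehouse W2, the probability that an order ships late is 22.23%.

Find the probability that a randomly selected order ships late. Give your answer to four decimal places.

0.2092

P(L|W1) = 1 − 0.8964 = 0.1036.
Using total probability over the partition,
P(L) = P(L|W1)·P(W1) + P(L|W2)·P(W2)
      = 0.1036·0.11 + 0.2223·0.89
      = 0.011396 + 0.197847 = 0.209243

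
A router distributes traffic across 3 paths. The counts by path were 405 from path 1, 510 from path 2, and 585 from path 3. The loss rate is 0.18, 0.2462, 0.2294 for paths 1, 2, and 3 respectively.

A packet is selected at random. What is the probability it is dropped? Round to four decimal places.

0.2218

Total: 405 + 510 + 585 = 1500.
P(1) = 405/1500 = 0.27. P(2) = 510/1500 = 0.34. P(3) = 585/1500 = 0.39.
Using total probability over the partition,
P(L) = P(L|1)·P(1) + P(L|2)·P(2) + P(L|3)·P(3)
      = 0.18·0.27 + 0.2462·0.34 + 0.2294·0.39
      = 0.0486 + 0.083708 + 0.089466 = 0.221774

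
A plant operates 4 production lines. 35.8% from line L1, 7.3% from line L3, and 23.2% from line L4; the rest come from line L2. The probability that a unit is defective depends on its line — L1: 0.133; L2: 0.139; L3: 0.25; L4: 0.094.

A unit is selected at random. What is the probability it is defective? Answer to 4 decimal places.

0.1345

P(L2) = 1 − (0.358 + 0.073 + 0.232) = 0.337.
P(D) = P(D|L1)·P(L1) + P(D|L2)·P(L2) + P(D|L3)·P(L3) + P(D|L4)·P(L4)
      = 0.133·0.358 + 0.139·0.337 + 0.25·0.073 + 0.094·0.232
      = 0.047614 + 0.046843 + 0.01825 + 0.021808 = 0.134515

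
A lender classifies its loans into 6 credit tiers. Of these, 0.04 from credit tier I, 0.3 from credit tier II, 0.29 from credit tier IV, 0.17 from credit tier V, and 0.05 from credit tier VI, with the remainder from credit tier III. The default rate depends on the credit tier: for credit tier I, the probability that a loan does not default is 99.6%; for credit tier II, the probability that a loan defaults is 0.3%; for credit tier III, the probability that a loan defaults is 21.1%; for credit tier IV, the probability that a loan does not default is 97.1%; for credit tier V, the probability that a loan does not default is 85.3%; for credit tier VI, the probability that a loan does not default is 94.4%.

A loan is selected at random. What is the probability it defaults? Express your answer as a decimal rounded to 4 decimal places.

P(III) = 1 − (0.04 + 0.3 + 0.29 + 0.17 + 0.05) = 0.15.
P(D|I) = 1 − 0.996 = 0.004.
P(D|IV) = 1 − 0.971 = 0.029.
P(D|V) = 1 − 0.853 = 0.147.
P(D|VI) = 1 − 0.944 = 0.056.
Using total probability over the partition,
P(D) = P(D|I)·P(I) + P(D|II)·P(II) + P(D|III)·P(III) + P(D|IV)·P(IV) + P(D|V)·P(V) + P(D|VI)·P(VI)
      = 0.004·0.04 + 0.003·0.3 + 0.211·0.15 + 0.029·0.29 + 0.147·0.17 + 0.056·0.05
      = 0.00016 + 0.0009 + 0.03165 + 0.00841 + 0.02499 + 0.0028 = 0.06891

P(D) ≈ 0.0689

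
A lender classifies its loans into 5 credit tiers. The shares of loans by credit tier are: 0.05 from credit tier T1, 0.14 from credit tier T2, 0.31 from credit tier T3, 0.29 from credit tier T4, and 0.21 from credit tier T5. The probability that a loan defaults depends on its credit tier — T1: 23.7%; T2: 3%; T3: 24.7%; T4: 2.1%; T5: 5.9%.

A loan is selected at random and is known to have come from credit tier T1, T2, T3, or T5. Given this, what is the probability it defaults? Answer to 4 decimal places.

P(D|S) ≈ 0.1479

Let S = {T1, T2, T3, T5}.
P(S) = 0.05 + 0.14 + 0.31 + 0.21 = 0.71.
P(D ∩ S) = 0.237·0.05 + 0.03·0.14 + 0.247·0.31 + 0.059·0.21 = 0.01185 + 0.0042 + 0.07657 + 0.01239 = 0.10501.
P(D | S) = 0.10501 / 0.71 = 0.147901…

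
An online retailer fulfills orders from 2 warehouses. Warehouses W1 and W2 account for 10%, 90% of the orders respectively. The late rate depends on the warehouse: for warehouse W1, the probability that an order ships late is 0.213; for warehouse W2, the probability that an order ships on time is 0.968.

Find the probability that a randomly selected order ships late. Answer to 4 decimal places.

0.0501

P(L|W2) = 1 − 0.968 = 0.032.
P(L) = P(L|W1)·P(W1) + P(L|W2)·P(W2)
      = 0.213·0.1 + 0.032·0.9
      = 0.0213 + 0.0288 = 0.0501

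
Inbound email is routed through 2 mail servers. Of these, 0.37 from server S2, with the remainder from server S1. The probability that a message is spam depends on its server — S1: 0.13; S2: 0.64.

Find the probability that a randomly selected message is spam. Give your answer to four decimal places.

0.3187

P(S1) = 1 − (0.37) = 0.63.
P(S) = P(S|S1)·P(S1) + P(S|S2)·P(S2)
      = 0.13·0.63 + 0.64·0.37
      = 0.0819 + 0.2368 = 0.3187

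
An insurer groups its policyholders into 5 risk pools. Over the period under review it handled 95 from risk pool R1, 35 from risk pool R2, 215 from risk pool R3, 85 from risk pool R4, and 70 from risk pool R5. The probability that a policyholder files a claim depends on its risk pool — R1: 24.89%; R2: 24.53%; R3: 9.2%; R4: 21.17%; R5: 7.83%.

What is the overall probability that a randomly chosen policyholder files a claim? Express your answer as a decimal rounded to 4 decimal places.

P(C) ≈ 0.1510

Total: 95 + 35 + 215 + 85 + 70 = 500.
P(R1) = 95/500 = 0.19. P(R2) = 35/500 = 0.07. P(R3) = 215/500 = 0.43. P(R4) = 85/500 = 0.17. P(R5) = 70/500 = 0.14.
By the law of total probability,
P(C) = P(C|R1)·P(R1) + P(C|R2)·P(R2) + P(C|R3)·P(R3) + P(C|R4)·P(R4) + P(C|R5)·P(R5)
      = 0.2489·0.19 + 0.2453·0.07 + 0.092·0.43 + 0.2117·0.17 + 0.0783·0.14
      = 0.047291 + 0.017171 + 0.03956 + 0.035989 + 0.010962 = 0.150973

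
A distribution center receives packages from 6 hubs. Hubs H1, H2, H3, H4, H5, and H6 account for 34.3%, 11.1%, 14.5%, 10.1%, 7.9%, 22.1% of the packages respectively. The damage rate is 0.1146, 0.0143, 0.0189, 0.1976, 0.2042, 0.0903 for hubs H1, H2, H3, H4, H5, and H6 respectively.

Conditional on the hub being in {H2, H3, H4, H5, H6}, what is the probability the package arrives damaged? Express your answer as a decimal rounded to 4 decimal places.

P(D|S) ≈ 0.0919

Let S = {H2, H3, H4, H5, H6}.
P(S) = 0.111 + 0.145 + 0.101 + 0.079 + 0.221 = 0.657.
P(D ∩ S) = 0.0143·0.111 + 0.0189·0.145 + 0.1976·0.101 + 0.2042·0.079 + 0.0903·0.221 = 0.0015873 + 0.0027405 + 0.0199576 + 0.0161318 + 0.0199563 = 0.0603735.
P(D | S) = 0.0603735 / 0.657 = 0.091893…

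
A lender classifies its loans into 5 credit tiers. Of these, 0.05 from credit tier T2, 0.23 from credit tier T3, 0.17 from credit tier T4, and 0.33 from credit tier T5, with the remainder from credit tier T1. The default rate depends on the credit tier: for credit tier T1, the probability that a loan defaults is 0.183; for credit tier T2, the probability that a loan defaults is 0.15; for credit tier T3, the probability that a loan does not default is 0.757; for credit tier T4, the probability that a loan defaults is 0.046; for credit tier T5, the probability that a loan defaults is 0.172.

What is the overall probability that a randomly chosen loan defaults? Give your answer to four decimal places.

0.1682

P(T1) = 1 − (0.05 + 0.23 + 0.17 + 0.33) = 0.22.
P(D|T3) = 1 − 0.757 = 0.243.
P(D) = P(D|T1)·P(T1) + P(D|T2)·P(T2) + P(D|T3)·P(T3) + P(D|T4)·P(T4) + P(D|T5)·P(T5)
      = 0.183·0.22 + 0.15·0.05 + 0.243·0.23 + 0.046·0.17 + 0.172·0.33
      = 0.04026 + 0.0075 + 0.05589 + 0.00782 + 0.05676 = 0.16823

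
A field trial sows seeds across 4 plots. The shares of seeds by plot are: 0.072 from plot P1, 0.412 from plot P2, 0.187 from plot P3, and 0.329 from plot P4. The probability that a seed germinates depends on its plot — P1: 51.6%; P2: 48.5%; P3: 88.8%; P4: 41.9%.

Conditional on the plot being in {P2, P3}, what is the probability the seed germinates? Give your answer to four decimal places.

Let S = {P2, P3}.
P(S) = 0.412 + 0.187 = 0.599.
P(G ∩ S) = 0.485·0.412 + 0.888·0.187 = 0.19982 + 0.166056 = 0.365876.
P(G | S) = 0.365876 / 0.599 = 0.610811…

P(G|S) ≈ 0.6108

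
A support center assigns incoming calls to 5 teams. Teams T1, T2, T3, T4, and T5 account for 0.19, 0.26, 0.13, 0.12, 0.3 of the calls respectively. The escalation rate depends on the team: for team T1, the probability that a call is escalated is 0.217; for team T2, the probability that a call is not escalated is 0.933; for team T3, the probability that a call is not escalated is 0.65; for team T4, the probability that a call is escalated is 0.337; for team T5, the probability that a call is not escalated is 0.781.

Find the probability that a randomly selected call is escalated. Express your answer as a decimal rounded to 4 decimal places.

P(E) ≈ 0.2103

P(E|T2) = 1 − 0.933 = 0.067.
P(E|T3) = 1 − 0.65 = 0.35.
P(E|T5) = 1 − 0.781 = 0.219.
By the law of total probability,
P(E) = P(E|T1)·P(T1) + P(E|T2)·P(T2) + P(E|T3)·P(T3) + P(E|T4)·P(T4) + P(E|T5)·P(T5)
      = 0.217·0.19 + 0.067·0.26 + 0.35·0.13 + 0.337·0.12 + 0.219·0.3
      = 0.04123 + 0.01742 + 0.0455 + 0.04044 + 0.0657 = 0.21029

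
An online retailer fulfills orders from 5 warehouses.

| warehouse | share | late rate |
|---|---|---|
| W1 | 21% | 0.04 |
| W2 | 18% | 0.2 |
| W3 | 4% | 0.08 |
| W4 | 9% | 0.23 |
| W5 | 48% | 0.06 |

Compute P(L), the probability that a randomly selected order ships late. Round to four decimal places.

Summing over the partition,
P(L) = P(L|W1)·P(W1) + P(L|W2)·P(W2) + P(L|W3)·P(W3) + P(L|W4)·P(W4) + P(L|W5)·P(W5)
      = 0.04·0.21 + 0.2·0.18 + 0.08·0.04 + 0.23·0.09 + 0.06·0.48
      = 0.0084 + 0.036 + 0.0032 + 0.0207 + 0.0288 = 0.0971

P(L) ≈ 0.0971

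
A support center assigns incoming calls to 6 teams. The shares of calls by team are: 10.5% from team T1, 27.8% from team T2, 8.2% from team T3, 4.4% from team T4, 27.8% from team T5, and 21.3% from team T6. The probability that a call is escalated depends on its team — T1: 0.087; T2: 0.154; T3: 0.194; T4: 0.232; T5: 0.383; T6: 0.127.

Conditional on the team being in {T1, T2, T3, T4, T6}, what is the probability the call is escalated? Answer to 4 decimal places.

P(E|S) ≈ 0.1456

Let S = {T1, T2, T3, T4, T6}.
P(S) = 0.105 + 0.278 + 0.082 + 0.044 + 0.213 = 0.722.
P(E ∩ S) = 0.087·0.105 + 0.154·0.278 + 0.194·0.082 + 0.232·0.044 + 0.127·0.213 = 0.009135 + 0.042812 + 0.015908 + 0.010208 + 0.027051 = 0.105114.
P(E | S) = 0.105114 / 0.722 = 0.145587…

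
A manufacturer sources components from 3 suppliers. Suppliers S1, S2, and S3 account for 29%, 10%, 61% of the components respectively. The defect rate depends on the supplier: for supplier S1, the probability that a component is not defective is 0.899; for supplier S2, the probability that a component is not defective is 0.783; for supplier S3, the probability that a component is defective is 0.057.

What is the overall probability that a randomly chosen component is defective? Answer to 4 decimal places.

P(D|S1) = 1 − 0.899 = 0.101.
P(D|S2) = 1 − 0.783 = 0.217.
P(D) = P(D|S1)·P(S1) + P(D|S2)·P(S2) + P(D|S3)·P(S3)
      = 0.101·0.29 + 0.217·0.1 + 0.057·0.61
      = 0.02929 + 0.0217 + 0.03477 = 0.08576

0.0858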